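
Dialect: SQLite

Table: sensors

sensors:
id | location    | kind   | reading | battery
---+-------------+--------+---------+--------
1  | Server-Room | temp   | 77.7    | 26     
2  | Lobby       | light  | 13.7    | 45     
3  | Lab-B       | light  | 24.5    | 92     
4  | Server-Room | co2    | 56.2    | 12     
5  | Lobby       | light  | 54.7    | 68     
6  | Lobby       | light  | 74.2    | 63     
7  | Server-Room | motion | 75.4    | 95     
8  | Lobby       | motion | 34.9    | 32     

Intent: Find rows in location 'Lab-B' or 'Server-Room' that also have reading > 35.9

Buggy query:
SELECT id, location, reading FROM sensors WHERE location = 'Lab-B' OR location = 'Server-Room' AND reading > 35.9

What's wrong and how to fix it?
Bug: Without parentheses, AND is evaluated before OR, so the reading filter only applies to the 'Server-Room' branch

Fix: Group the OR with parentheses (or use IN), then AND the threshold

Corrected query:
SELECT id, location, reading FROM sensors WHERE (location = 'Lab-B' OR location = 'Server-Room') AND reading > 35.9

Result:
id | location    | reading
---+-------------+--------
1  | Server-Room | 77.7   
4  | Server-Room | 56.2   
7  | Server-Room | 75.4   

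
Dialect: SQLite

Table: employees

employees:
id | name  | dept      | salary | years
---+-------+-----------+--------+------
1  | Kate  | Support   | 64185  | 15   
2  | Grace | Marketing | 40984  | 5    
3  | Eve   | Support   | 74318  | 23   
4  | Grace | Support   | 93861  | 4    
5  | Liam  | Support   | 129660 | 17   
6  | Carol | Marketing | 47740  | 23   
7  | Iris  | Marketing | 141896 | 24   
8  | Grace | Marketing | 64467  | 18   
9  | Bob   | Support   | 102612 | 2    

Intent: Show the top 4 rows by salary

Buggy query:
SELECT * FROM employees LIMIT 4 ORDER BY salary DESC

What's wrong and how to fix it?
Bug: ORDER BY cannot follow LIMIT; LIMIT is the final clause

Fix: Sort with ORDER BY, then apply LIMIT

Corrected query:
SELECT * FROM employees ORDER BY salary DESC LIMIT 4

Result:
id | name  | dept      | salary | years
---+-------+-----------+--------+------
7  | Iris  | Marketing | 141896 | 24   
5  | Liam  | Support   | 129660 | 17   
9  | Bob   | Support   | 102612 | 2    
4  | Grace | Support   | 93861  | 4    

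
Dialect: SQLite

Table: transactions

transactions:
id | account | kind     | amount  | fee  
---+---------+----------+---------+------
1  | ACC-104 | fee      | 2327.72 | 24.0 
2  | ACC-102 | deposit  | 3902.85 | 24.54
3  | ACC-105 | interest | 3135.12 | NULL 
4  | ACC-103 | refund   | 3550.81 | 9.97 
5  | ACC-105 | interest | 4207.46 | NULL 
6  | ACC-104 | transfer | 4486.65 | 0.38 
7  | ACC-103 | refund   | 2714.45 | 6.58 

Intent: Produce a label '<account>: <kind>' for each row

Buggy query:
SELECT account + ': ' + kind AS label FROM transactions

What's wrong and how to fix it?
Bug: SQLite uses || for string concatenation; + coerces text to numbers (yielding 0)

Fix: Use the || operator for string concatenation

Corrected query:
SELECT account || ': ' || kind AS label FROM transactions

Result:
label            
-----------------
ACC-104: fee     
ACC-102: deposit 
ACC-105: interest
ACC-103: refund  
ACC-105: interest
ACC-104: transfer
ACC-103: refund  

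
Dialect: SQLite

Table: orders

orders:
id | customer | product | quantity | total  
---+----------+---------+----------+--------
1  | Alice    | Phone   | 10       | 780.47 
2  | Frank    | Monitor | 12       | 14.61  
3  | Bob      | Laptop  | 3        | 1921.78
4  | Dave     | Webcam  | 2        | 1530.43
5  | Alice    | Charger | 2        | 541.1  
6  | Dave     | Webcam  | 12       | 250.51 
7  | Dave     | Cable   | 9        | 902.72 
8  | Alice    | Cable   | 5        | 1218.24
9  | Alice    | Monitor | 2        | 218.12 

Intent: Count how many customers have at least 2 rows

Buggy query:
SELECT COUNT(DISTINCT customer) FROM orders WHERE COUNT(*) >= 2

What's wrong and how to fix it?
Bug: COUNT(*) cannot appear in WHERE; the per-group count doesn't exist yet

Fix: Use a subquery that GROUPs and filters with HAVING, then count its rows

Corrected query:
SELECT COUNT(*) FROM (SELECT customer FROM orders GROUP BY customer HAVING COUNT(*) >= 2)

Result:
COUNT(*)
--------
2       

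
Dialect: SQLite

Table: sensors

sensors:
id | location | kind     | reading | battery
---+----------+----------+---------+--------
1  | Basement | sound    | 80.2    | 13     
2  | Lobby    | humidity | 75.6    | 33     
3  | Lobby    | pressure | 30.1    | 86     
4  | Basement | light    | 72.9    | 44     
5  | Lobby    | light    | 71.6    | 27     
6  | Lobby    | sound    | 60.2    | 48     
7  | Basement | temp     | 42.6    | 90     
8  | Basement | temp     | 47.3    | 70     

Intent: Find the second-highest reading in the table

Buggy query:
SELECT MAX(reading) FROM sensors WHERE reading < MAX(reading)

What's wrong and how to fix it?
Bug: MAX(reading) on the right of the comparison is an aggregate-in-WHERE error

Fix: Put the inner MAX in a scalar subquery

Corrected query:
SELECT MAX(reading) FROM sensors WHERE reading < (SELECT MAX(reading) FROM sensors)

Result:
MAX(reading)
------------
75.6        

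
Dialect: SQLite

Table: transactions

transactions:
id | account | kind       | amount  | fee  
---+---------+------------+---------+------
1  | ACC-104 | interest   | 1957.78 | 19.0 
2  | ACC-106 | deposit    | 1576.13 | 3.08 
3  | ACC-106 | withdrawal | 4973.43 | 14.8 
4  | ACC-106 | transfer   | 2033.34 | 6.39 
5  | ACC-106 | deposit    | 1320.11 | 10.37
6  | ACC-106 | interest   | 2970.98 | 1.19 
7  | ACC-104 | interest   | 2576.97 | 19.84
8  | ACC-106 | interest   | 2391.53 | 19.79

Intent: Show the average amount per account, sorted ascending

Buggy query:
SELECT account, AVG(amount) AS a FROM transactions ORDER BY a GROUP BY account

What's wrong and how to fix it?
Bug: GROUP BY must precede ORDER BY

Fix: Reorder: SELECT … FROM … GROUP BY … ORDER BY …

Corrected query:
SELECT account, AVG(amount) AS a FROM transactions GROUP BY account ORDER BY a

Result:
account | a          
--------+------------
ACC-104 | 2267.375   
ACC-106 | 2544.253333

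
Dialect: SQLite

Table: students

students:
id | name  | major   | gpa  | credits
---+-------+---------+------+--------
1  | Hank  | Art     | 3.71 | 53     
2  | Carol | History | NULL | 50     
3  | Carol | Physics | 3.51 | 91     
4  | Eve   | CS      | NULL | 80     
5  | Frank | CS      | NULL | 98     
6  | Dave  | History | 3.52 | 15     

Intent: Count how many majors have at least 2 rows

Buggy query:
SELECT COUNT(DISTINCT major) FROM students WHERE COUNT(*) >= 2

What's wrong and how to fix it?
Bug: WHERE filters individual rows, not groups, so a group-level COUNT is invalid there

Fix: Group first with HAVING COUNT(*) >= 2, then COUNT the resulting groups

Corrected query:
SELECT COUNT(*) FROM (SELECT major FROM students GROUP BY major HAVING COUNT(*) >= 2)

Result:
COUNT(*)
--------
2       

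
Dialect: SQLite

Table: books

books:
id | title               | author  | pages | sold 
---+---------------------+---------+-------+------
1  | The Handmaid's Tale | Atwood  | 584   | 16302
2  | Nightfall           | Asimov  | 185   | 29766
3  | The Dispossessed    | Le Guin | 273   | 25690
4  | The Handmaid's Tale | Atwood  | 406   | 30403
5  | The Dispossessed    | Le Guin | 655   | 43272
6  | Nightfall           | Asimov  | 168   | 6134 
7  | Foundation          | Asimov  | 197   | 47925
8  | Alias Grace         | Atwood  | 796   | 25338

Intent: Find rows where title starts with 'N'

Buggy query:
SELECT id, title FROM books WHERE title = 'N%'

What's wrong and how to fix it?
Bug: Wildcards only work with LIKE; '=' treats '%' as a literal character

Fix: Replace '=' with LIKE so 'N%' is treated as a pattern

Corrected query:
SELECT id, title FROM books WHERE title LIKE 'N%'

Result:
id | title    
---+----------
2  | Nightfall
6  | Nightfall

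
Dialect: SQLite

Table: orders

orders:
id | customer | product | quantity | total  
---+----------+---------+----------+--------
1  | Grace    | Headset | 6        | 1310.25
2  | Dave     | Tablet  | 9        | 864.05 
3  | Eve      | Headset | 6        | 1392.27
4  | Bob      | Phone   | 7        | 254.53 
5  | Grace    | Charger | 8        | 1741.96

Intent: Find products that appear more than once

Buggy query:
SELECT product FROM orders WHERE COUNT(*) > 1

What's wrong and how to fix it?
Bug: WHERE can't reference COUNT(*); aggregates are computed after WHERE

Fix: Group first, then use HAVING for the count condition

Corrected query:
SELECT product FROM orders GROUP BY product HAVING COUNT(*) > 1

Result:
product
-------
Headset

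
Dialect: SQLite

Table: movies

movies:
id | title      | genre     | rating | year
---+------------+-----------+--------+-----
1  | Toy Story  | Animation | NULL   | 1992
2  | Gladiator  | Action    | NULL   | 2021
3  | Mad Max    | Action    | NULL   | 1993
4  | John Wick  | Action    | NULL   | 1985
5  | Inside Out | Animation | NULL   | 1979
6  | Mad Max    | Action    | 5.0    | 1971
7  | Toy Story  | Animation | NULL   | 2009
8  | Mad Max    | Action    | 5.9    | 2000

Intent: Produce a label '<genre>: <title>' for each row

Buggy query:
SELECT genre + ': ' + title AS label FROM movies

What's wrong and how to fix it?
Bug: SQLite uses || for string concatenation; + coerces text to numbers (yielding 0)

Fix: Use the || operator for string concatenation

Corrected query:
SELECT genre || ': ' || title AS label FROM movies

Result:
label                
---------------------
Animation: Toy Story 
Action: Gladiator    
Action: Mad Max      
Action: John Wick    
Animation: Inside Out
Action: Mad Max      
Animation: Toy Story 
Action: Mad Max      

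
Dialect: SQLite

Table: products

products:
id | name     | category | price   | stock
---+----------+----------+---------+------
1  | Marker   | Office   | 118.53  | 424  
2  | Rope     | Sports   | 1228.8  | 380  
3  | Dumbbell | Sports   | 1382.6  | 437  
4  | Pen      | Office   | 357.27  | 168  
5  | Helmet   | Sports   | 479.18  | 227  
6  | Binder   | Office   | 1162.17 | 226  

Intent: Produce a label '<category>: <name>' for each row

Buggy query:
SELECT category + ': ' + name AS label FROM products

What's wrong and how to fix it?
Bug: '+' is numeric addition; on text columns SQLite converts them to 0 instead of concatenating

Fix: Replace + with || to concatenate text

Corrected query:
SELECT category || ': ' || name AS label FROM products

Result:
label           
----------------
Office: Marker  
Sports: Rope    
Sports: Dumbbell
Office: Pen     
Sports: Helmet  
Office: Binder  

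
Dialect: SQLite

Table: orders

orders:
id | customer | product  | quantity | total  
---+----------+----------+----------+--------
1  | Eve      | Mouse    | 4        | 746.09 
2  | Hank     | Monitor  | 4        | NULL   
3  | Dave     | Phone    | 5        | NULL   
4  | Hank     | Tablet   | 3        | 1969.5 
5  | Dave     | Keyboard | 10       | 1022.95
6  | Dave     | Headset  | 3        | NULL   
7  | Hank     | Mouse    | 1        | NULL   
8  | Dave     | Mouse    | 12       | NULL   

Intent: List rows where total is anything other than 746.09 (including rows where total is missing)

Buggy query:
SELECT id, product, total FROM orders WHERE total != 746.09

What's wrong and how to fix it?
Bug: Inequality against NULL is unknown, not true; rows with NULL are dropped

Fix: Add an explicit OR total IS NULL to include the missing-value rows

Corrected query:
SELECT id, product, total FROM orders WHERE total != 746.09 OR total IS NULL

Result:
id | product  | total  
---+----------+--------
2  | Monitor  | NULL   
3  | Phone    | NULL   
4  | Tablet   | 1969.5 
5  | Keyboard | 1022.95
6  | Headset  | NULL   
7  | Mouse    | NULL   
8  | Mouse    | NULL   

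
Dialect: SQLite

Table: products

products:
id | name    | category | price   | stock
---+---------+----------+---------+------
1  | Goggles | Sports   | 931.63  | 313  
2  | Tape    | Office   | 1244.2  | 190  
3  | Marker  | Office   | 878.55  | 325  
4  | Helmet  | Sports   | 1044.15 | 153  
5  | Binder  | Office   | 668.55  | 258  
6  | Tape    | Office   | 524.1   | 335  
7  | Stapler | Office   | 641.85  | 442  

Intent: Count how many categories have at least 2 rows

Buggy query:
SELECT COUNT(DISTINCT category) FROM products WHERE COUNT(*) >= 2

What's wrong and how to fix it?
Bug: WHERE filters individual rows, not groups, so a group-level COUNT is invalid there

Fix: Use a subquery that GROUPs and filters with HAVING, then count its rows

Corrected query:
SELECT COUNT(*) FROM (SELECT category FROM products GROUP BY category HAVING COUNT(*) >= 2)

Result:
COUNT(*)
--------
2       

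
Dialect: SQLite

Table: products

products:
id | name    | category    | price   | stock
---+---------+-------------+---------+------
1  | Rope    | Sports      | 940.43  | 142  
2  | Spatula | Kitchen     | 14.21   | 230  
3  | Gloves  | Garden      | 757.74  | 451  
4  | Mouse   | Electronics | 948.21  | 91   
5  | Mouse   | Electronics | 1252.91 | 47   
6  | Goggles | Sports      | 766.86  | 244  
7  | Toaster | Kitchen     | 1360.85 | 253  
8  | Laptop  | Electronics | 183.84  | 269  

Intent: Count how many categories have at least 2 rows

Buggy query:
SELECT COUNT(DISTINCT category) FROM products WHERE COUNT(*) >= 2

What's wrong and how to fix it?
Bug: COUNT(*) cannot appear in WHERE; the per-group count doesn't exist yet

Fix: Use a subquery that GROUPs and filters with HAVING, then count its rows

Corrected query:
SELECT COUNT(*) FROM (SELECT category FROM products GROUP BY category HAVING COUNT(*) >= 2)

Result:
COUNT(*)
--------
3       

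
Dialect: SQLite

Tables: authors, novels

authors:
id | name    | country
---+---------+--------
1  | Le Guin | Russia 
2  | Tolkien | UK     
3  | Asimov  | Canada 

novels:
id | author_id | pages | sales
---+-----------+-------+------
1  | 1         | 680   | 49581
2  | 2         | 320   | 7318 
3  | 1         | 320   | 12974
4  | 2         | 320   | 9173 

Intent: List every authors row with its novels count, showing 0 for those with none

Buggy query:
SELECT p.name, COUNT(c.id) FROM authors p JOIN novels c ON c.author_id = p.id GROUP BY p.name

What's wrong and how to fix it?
Bug: INNER JOIN drops authors rows that have no matching novels rows

Fix: Use LEFT JOIN so parents without children still appear (COUNT(c.id) gives 0)

Corrected query:
SELECT p.name, COUNT(c.id) FROM authors p LEFT JOIN novels c ON c.author_id = p.id GROUP BY p.name

Result:
name    | COUNT(c.id)
--------+------------
Asimov  | 0          
Le Guin | 2          
Tolkien | 2          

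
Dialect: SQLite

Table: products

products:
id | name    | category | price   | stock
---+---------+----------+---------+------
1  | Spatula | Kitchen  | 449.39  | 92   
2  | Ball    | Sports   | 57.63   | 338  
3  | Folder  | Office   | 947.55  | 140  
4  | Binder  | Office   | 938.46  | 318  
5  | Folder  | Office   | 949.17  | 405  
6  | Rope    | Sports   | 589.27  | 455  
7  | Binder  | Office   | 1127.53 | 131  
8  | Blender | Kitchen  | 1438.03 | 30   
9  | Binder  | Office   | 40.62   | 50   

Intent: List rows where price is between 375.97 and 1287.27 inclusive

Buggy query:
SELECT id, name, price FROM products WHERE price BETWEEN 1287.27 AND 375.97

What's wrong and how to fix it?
Bug: BETWEEN expects the lower bound first; with 1287.27 AND 375.97 the range is empty

Fix: Write BETWEEN 375.97 AND 1287.27

Corrected query:
SELECT id, name, price FROM products WHERE price BETWEEN 375.97 AND 1287.27

Result:
id | name    | price  
---+---------+--------
1  | Spatula | 449.39 
3  | Folder  | 947.55 
4  | Binder  | 938.46 
5  | Folder  | 949.17 
6  | Rope    | 589.27 
7  | Binder  | 1127.53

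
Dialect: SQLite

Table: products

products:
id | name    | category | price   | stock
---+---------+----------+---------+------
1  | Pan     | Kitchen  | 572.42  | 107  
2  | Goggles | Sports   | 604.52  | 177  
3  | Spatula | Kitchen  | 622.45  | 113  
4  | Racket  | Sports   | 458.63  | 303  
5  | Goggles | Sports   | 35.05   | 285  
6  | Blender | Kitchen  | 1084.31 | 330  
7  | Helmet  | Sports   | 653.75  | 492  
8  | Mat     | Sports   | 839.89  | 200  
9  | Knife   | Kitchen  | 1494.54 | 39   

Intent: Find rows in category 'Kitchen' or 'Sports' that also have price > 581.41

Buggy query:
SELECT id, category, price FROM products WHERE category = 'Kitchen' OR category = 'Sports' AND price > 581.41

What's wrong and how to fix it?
Bug: Without parentheses, AND is evaluated before OR, so the price filter only applies to the 'Sports' branch

Fix: Group the OR with parentheses (or use IN), then AND the threshold

Corrected query:
SELECT id, category, price FROM products WHERE (category = 'Kitchen' OR category = 'Sports') AND price > 581.41

Result:
id | category | price  
---+----------+--------
2  | Sports   | 604.52 
3  | Kitchen  | 622.45 
6  | Kitchen  | 1084.31
7  | Sports   | 653.75 
8  | Sports   | 839.89 
9  | Kitchen  | 1494.54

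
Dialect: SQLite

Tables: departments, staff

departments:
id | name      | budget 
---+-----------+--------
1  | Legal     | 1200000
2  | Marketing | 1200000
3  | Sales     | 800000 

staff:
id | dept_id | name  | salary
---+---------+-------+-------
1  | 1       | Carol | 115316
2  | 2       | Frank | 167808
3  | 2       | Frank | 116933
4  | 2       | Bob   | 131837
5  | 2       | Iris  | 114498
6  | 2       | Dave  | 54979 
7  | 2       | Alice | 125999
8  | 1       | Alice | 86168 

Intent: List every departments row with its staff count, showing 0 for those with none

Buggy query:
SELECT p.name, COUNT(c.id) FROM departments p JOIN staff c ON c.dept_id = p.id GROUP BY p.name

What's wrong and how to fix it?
Bug: An inner join excludes parents with zero children

Fix: Use LEFT JOIN so parents without children still appear (COUNT(c.id) gives 0)

Corrected query:
SELECT p.name, COUNT(c.id) FROM departments p LEFT JOIN staff c ON c.dept_id = p.id GROUP BY p.name

Result:
name      | COUNT(c.id)
----------+------------
Legal     | 2          
Marketing | 6          
Sales     | 0          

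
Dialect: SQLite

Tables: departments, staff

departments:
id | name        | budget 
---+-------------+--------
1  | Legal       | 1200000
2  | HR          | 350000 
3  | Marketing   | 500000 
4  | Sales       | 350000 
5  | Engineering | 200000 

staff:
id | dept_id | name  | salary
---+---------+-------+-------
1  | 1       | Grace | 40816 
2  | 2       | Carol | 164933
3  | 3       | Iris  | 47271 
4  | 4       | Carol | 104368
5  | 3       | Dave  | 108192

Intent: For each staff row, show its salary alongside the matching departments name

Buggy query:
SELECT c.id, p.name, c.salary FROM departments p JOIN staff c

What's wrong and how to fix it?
Bug: Missing join condition: each staff row is matched to all departments rows instead of just its own

Fix: Add ON c.dept_id = p.id to the JOIN

Corrected query:
SELECT c.id, p.name, c.salary FROM departments p JOIN staff c ON c.dept_id = p.id

Result:
id | name      | salary
---+-----------+-------
1  | Legal     | 40816 
2  | HR        | 164933
3  | Marketing | 47271 
4  | Sales     | 104368
5  | Marketing | 108192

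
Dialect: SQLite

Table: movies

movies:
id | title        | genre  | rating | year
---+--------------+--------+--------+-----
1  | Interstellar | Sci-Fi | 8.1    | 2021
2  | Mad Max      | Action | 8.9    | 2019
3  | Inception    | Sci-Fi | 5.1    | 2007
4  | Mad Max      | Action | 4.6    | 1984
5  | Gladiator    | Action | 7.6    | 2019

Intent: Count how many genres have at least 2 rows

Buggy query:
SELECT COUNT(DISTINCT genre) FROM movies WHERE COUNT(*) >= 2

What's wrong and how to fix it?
Bug: COUNT(*) cannot appear in WHERE; the per-group count doesn't exist yet

Fix: Group first with HAVING COUNT(*) >= 2, then COUNT the resulting groups

Corrected query:
SELECT COUNT(*) FROM (SELECT genre FROM movies GROUP BY genre HAVING COUNT(*) >= 2)

Result:
COUNT(*)
--------
2       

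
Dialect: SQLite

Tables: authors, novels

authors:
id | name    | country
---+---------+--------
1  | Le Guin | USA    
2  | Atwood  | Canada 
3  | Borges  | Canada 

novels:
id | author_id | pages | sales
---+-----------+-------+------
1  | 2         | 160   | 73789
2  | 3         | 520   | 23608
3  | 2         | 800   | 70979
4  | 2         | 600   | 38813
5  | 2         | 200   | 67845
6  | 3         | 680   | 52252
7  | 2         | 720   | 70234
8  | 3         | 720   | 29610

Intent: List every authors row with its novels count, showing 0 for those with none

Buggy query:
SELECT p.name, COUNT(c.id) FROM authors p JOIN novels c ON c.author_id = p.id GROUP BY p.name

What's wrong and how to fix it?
Bug: An inner join excludes parents with zero children

Fix: Switch to LEFT JOIN to retain unmatched parent rows

Corrected query:
SELECT p.name, COUNT(c.id) FROM authors p LEFT JOIN novels c ON c.author_id = p.id GROUP BY p.name

Result:
name    | COUNT(c.id)
--------+------------
Atwood  | 5          
Borges  | 3          
Le Guin | 0          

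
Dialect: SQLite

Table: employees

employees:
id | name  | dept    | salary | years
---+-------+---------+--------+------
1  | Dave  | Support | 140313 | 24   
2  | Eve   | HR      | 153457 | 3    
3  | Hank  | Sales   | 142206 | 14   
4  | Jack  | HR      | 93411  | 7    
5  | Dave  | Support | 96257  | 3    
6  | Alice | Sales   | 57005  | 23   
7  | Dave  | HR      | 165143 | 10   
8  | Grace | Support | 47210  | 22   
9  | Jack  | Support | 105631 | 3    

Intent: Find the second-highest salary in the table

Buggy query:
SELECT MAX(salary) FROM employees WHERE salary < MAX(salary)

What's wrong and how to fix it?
Bug: MAX(salary) on the right of the comparison is an aggregate-in-WHERE error

Fix: Put the inner MAX in a scalar subquery

Corrected query:
SELECT MAX(salary) FROM employees WHERE salary < (SELECT MAX(salary) FROM employees)

Result:
MAX(salary)
-----------
153457     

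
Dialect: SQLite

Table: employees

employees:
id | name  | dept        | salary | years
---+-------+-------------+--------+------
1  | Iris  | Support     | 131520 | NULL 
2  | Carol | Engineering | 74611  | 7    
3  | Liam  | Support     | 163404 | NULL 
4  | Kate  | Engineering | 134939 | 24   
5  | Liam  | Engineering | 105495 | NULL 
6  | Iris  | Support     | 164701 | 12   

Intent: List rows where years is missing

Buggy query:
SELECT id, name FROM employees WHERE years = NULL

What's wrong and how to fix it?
Bug: Comparing to NULL with '=' never matches; NULL = NULL is unknown, not true

Fix: Use IS NULL to test for NULL

Corrected query:
SELECT id, name FROM employees WHERE years IS NULL

Result:
id | name
---+-----
1  | Iris
3  | Liam
5  | Liam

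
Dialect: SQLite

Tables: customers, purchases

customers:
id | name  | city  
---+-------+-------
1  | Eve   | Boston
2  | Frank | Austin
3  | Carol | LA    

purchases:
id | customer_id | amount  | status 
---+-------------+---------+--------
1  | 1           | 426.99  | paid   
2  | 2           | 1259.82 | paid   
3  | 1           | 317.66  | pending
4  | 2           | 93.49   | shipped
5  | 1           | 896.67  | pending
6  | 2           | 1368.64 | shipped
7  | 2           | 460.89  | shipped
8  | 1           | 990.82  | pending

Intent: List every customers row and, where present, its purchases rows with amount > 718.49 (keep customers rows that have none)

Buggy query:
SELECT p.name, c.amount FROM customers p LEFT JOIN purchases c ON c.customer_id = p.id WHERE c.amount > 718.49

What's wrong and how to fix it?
Bug: Filtering c.amount in WHERE discards the NULL rows produced by LEFT JOIN, turning it into an inner join

Fix: Put 'c.amount > 718.49' in the JOIN's ON clause instead of WHERE

Corrected query:
SELECT p.name, c.amount FROM customers p LEFT JOIN purchases c ON c.customer_id = p.id AND c.amount > 718.49

Result:
name  | amount 
------+--------
Eve   | 896.67 
Eve   | 990.82 
Frank | 1259.82
Frank | 1368.64
Carol | NULL   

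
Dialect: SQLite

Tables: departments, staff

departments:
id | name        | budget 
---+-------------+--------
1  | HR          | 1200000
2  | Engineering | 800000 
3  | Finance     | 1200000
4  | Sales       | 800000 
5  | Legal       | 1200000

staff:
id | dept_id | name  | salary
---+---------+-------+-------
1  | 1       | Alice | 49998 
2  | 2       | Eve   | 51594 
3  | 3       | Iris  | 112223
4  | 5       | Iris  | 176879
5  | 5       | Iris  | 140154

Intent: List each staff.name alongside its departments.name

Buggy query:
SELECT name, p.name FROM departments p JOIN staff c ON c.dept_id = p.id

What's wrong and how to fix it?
Bug: Both tables have a 'name' column; the unqualified reference is ambiguous

Fix: Prefix ambiguous columns with the table alias

Corrected query:
SELECT c.name, p.name FROM departments p JOIN staff c ON c.dept_id = p.id

Result:
name  | name       
------+------------
Alice | HR         
Eve   | Engineering
Iris  | Finance    
Iris  | Legal      
Iris  | Legal      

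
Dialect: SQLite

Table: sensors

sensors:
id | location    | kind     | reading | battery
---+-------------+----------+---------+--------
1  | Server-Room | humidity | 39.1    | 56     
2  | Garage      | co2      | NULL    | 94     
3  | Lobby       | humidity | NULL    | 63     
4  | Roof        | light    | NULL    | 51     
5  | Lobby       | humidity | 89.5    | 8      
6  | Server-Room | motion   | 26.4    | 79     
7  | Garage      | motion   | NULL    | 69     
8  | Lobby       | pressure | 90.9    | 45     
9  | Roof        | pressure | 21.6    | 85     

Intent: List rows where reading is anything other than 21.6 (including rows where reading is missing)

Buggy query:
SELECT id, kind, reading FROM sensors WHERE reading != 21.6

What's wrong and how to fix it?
Bug: Inequality against NULL is unknown, not true; rows with NULL are dropped

Fix: Add an explicit OR reading IS NULL to include the missing-value rows

Corrected query:
SELECT id, kind, reading FROM sensors WHERE reading != 21.6 OR reading IS NULL

Result:
id | kind     | reading
---+----------+--------
1  | humidity | 39.1   
2  | co2      | NULL   
3  | humidity | NULL   
4  | light    | NULL   
5  | humidity | 89.5   
6  | motion   | 26.4   
7  | motion   | NULL   
8  | pressure | 90.9   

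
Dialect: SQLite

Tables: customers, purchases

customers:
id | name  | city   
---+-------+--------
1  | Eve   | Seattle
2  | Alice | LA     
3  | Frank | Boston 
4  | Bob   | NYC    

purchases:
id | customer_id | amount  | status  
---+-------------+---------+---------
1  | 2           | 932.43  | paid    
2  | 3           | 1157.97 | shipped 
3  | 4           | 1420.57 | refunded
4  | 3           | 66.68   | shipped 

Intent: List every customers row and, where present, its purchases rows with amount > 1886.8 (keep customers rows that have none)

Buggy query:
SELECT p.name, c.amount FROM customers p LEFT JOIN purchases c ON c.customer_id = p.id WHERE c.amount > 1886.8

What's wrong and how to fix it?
Bug: Filtering c.amount in WHERE discards the NULL rows produced by LEFT JOIN, turning it into an inner join

Fix: Move the right-table condition into the ON clause so unmatched parents are kept

Corrected query:
SELECT p.name, c.amount FROM customers p LEFT JOIN purchases c ON c.customer_id = p.id AND c.amount > 1886.8

Result:
name  | amount
------+-------
Eve   | NULL  
Alice | NULL  
Frank | NULL  
Bob   | NULL  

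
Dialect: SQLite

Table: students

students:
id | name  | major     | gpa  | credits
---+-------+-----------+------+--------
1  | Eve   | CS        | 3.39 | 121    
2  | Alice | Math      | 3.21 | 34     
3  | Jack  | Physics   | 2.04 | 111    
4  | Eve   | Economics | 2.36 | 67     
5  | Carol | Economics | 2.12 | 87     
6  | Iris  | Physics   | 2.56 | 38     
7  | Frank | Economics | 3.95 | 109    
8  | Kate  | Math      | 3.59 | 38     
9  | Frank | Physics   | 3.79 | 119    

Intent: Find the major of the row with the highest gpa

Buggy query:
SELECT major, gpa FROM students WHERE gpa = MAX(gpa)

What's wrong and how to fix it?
Bug: MAX(gpa) is an aggregate and cannot be used directly in WHERE

Fix: Wrap MAX in a scalar subquery so WHERE compares against a single value

Corrected query:
SELECT major, gpa FROM students WHERE gpa = (SELECT MAX(gpa) FROM students)

Result:
major     | gpa 
----------+-----
Economics | 3.95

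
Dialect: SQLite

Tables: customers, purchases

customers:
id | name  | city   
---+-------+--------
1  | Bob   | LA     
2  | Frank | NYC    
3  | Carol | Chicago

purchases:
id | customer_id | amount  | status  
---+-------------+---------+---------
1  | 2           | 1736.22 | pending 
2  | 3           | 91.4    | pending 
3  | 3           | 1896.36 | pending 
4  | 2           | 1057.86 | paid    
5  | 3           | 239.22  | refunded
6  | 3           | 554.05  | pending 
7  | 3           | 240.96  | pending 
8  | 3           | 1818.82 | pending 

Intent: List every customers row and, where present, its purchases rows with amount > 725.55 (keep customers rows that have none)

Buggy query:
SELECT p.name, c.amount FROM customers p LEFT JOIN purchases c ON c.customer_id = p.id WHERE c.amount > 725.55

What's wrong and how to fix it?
Bug: A WHERE condition on the right-hand table after LEFT JOIN drops unmatched parents

Fix: Move the right-table condition into the ON clause so unmatched parents are kept

Corrected query:
SELECT p.name, c.amount FROM customers p LEFT JOIN purchases c ON c.customer_id = p.id AND c.amount > 725.55

Result:
name  | amount 
------+--------
Bob   | NULL   
Frank | 1057.86
Frank | 1736.22
Carol | 1818.82
Carol | 1896.36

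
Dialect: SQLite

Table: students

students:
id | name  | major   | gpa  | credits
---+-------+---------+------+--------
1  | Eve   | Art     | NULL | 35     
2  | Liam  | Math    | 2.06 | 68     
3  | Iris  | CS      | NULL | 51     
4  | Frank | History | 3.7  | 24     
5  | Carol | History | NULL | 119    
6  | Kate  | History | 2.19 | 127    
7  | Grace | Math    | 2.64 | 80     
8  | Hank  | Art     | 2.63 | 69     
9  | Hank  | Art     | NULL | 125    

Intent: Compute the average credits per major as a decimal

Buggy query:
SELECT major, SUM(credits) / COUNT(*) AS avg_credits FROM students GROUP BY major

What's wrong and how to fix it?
Bug: Both operands are integers, so '/' performs integer division and truncates

Fix: Cast one side to REAL so the division keeps the fractional part

Corrected query:
SELECT major, SUM(credits) * 1.0 / COUNT(*) AS avg_credits FROM students GROUP BY major

Result:
major   | avg_credits
--------+------------
Art     | 76.333333  
CS      | 51         
History | 90         
Math    | 74         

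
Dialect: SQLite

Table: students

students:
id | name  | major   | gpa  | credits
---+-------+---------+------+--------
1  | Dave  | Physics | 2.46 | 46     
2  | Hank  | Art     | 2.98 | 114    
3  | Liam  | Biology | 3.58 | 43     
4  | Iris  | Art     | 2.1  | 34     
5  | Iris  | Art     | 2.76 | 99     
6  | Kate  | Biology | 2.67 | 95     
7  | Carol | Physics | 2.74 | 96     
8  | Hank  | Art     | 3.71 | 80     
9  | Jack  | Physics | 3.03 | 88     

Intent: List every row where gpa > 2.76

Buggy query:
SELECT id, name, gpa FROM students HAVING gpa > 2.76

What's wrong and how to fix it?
Bug: HAVING filters the output of aggregation, but this query has no GROUP BY and no aggregate functions, so SQLite rejects it (HAVING clause on a non-aggregate query); the condition here is per row

Fix: Use WHERE for row-level filtering

Corrected query:
SELECT id, name, gpa FROM students WHERE gpa > 2.76

Result:
id | name | gpa 
---+------+-----
2  | Hank | 2.98
3  | Liam | 3.58
8  | Hank | 3.71
9  | Jack | 3.03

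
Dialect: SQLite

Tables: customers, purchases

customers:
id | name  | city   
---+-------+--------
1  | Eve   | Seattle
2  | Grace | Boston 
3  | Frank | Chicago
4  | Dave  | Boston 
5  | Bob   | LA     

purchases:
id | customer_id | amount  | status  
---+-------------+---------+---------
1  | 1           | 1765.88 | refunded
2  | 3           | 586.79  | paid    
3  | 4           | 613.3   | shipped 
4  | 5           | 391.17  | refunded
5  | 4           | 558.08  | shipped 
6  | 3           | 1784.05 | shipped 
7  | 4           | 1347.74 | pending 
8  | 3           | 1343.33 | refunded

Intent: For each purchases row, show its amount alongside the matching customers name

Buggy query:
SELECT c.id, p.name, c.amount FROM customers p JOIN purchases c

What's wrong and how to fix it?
Bug: JOIN with no ON clause produces a cartesian product; every purchases row pairs with every customers row

Fix: Add ON c.customer_id = p.id to the JOIN

Corrected query:
SELECT c.id, p.name, c.amount FROM customers p JOIN purchases c ON c.customer_id = p.id

Result:
id | name  | amount 
---+-------+--------
1  | Eve   | 1765.88
2  | Frank | 586.79 
3  | Dave  | 613.3  
4  | Bob   | 391.17 
5  | Dave  | 558.08 
6  | Frank | 1784.05
7  | Dave  | 1347.74
8  | Frank | 1343.33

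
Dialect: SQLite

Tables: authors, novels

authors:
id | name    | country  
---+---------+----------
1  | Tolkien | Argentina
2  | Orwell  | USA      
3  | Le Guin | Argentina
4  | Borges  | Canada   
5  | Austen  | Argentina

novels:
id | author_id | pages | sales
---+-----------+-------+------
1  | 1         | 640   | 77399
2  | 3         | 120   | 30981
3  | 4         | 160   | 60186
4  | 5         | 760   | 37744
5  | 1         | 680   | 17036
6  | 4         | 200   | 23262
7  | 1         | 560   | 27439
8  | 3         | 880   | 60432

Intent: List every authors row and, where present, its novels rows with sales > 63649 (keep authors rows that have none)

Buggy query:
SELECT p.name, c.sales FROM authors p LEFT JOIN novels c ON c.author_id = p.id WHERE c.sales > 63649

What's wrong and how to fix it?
Bug: A WHERE condition on the right-hand table after LEFT JOIN drops unmatched parents

Fix: Put 'c.sales > 63649' in the JOIN's ON clause instead of WHERE

Corrected query:
SELECT p.name, c.sales FROM authors p LEFT JOIN novels c ON c.author_id = p.id AND c.sales > 63649

Result:
name    | sales
--------+------
Tolkien | 77399
Orwell  | NULL 
Le Guin | NULL 
Borges  | NULL 
Austen  | NULL 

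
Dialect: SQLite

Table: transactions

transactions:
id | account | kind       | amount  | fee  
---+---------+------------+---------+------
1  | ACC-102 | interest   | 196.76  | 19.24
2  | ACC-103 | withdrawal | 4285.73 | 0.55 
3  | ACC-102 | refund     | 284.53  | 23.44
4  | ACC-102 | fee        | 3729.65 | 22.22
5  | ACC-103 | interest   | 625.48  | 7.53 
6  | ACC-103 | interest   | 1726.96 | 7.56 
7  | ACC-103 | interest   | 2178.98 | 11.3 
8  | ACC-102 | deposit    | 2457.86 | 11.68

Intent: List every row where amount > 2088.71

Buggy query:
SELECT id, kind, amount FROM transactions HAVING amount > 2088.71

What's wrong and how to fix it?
Bug: HAVING filters the output of aggregation, but this query has no GROUP BY and no aggregate functions, so SQLite rejects it (HAVING clause on a non-aggregate query); the condition here is per row

Fix: Replace HAVING with WHERE since the condition applies to individual rows

Corrected query:
SELECT id, kind, amount FROM transactions WHERE amount > 2088.71

Result:
id | kind       | amount 
---+------------+--------
2  | withdrawal | 4285.73
4  | fee        | 3729.65
7  | interest   | 2178.98
8  | deposit    | 2457.86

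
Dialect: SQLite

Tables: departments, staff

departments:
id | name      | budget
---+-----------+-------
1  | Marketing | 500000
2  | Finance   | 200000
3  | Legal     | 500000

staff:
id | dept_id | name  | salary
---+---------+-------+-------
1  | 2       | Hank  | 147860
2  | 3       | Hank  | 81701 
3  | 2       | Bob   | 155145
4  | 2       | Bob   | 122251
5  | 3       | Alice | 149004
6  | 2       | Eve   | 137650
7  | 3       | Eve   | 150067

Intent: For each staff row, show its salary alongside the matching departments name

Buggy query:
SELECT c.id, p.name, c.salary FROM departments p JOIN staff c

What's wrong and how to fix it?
Bug: JOIN with no ON clause produces a cartesian product; every staff row pairs with every departments row

Fix: Specify the join condition linking the foreign key to the parent id

Corrected query:
SELECT c.id, p.name, c.salary FROM departments p JOIN staff c ON c.dept_id = p.id

Result:
id | name    | salary
---+---------+-------
1  | Finance | 147860
2  | Legal   | 81701 
3  | Finance | 155145
4  | Finance | 122251
5  | Legal   | 149004
6  | Finance | 137650
7  | Legal   | 150067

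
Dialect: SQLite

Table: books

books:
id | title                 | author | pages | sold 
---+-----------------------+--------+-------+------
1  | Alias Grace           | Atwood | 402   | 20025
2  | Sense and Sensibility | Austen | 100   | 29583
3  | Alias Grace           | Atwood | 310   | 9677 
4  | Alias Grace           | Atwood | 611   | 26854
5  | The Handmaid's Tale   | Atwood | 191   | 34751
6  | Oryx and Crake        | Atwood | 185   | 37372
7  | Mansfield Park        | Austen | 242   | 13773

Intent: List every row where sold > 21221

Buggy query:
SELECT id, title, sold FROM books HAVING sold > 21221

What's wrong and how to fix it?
Bug: HAVING filters the output of aggregation, but this query has no GROUP BY and no aggregate functions, so SQLite rejects it (HAVING clause on a non-aggregate query); the condition here is per row

Fix: Use WHERE for row-level filtering

Corrected query:
SELECT id, title, sold FROM books WHERE sold > 21221

Result:
id | title                 | sold 
---+-----------------------+------
2  | Sense and Sensibility | 29583
4  | Alias Grace           | 26854
5  | The Handmaid's Tale   | 34751
6  | Oryx and Crake        | 37372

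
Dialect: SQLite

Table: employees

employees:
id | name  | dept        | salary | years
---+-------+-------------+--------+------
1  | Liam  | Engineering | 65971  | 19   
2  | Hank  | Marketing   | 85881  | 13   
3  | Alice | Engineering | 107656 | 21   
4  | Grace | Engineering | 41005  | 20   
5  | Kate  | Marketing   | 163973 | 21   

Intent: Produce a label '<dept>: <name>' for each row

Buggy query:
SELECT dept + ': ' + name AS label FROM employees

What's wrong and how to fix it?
Bug: SQLite uses || for string concatenation; + coerces text to numbers (yielding 0)

Fix: Use the || operator for string concatenation

Corrected query:
SELECT dept || ': ' || name AS label FROM employees

Result:
label             
------------------
Engineering: Liam 
Marketing: Hank   
Engineering: Alice
Engineering: Grace
Marketing: Kate   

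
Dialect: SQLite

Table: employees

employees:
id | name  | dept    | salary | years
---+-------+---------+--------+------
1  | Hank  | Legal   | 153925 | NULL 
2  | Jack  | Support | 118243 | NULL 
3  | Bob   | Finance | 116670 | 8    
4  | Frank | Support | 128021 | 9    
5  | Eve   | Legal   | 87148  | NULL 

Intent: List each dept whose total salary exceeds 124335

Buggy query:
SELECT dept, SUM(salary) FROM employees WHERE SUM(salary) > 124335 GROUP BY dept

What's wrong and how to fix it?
Bug: Aggregate functions cannot appear in a WHERE clause

Fix: Move the aggregate condition to a HAVING clause

Corrected query:
SELECT dept, SUM(salary) FROM employees GROUP BY dept HAVING SUM(salary) > 124335

Result:
dept    | SUM(salary)
--------+------------
Legal   | 241073     
Support | 246264     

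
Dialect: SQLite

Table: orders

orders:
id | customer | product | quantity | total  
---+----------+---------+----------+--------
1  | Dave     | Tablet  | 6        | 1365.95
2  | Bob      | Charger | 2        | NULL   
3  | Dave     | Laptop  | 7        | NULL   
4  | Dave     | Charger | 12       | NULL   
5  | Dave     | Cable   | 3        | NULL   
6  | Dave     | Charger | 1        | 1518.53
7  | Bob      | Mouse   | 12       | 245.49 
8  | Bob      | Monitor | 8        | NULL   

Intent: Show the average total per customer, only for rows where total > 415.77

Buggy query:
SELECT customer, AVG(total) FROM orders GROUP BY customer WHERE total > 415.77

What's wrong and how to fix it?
Bug: Row-level WHERE must come before GROUP BY in the clause order

Fix: Move the WHERE clause before GROUP BY

Corrected query:
SELECT customer, AVG(total) FROM orders WHERE total > 415.77 GROUP BY customer

Result:
customer | AVG(total)
---------+-----------
Dave     | 1442.24   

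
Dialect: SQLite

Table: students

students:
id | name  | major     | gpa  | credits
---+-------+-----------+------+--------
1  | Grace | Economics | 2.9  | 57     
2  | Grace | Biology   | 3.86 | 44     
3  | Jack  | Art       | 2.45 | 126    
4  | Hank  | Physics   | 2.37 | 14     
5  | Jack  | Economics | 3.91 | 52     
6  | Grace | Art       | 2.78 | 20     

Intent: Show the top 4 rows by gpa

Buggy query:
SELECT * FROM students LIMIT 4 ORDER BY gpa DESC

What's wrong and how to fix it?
Bug: LIMIT must come after ORDER BY

Fix: Sort with ORDER BY, then apply LIMIT

Corrected query:
SELECT * FROM students ORDER BY gpa DESC LIMIT 4

Result:
id | name  | major     | gpa  | credits
---+-------+-----------+------+--------
5  | Jack  | Economics | 3.91 | 52     
2  | Grace | Biology   | 3.86 | 44     
1  | Grace | Economics | 2.9  | 57     
6  | Grace | Art       | 2.78 | 20     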